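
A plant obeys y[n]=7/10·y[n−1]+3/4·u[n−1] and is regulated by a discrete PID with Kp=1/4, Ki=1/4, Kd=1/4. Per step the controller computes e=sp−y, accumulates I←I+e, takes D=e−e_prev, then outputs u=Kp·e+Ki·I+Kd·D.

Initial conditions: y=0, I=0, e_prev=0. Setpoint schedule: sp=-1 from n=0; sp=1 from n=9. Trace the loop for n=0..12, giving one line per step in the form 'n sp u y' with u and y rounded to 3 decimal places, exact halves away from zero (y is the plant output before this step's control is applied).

0 -1 -0.750 0.000
1 -1 -0.328 -0.563
2 -1 -0.520 -0.640
3 -1 -0.481 -0.838
4 -1 -0.489 -0.947
5 -1 -0.468 -1.030
6 -1 -0.449 -1.072
7 -1 -0.430 -1.087
8 -1 -0.415 -1.084
9 1 1.096 -1.070
10 1 0.260 0.073
11 1 0.648 0.246
12 1 0.570 0.658

(exact arithmetic carried between steps; '≈' marks a value shown rounded to 6 d.p. or computed from one; I and e_prev carry over from the previous line; the table rounds u and y to 3 d.p., halves away from zero)
n=0: y=0, sp=-1, e=sp−y=-1; I=-1, D=e−e_prev=-1; u=1/4·(-1)+1/4·(-1)+1/4·(-1)=-0.75; next y=7/10·0+3/4·(-0.75)=-0.5625
n=1: y=-0.5625, sp=-1, e=sp−y=-0.4375; I=-1.4375, D=e−e_prev=0.5625; u=1/4·(-0.4375)+1/4·(-1.4375)+1/4·0.5625=-0.328125; next y=7/10·(-0.5625)+3/4·(-0.328125)≈-0.639844
n=2: y≈-0.639844, sp=-1, e=sp−y≈-0.360156; I≈-1.797656, D=e−e_prev≈0.077344; u=1/4·(-0.360156)+1/4·(-1.797656)+1/4·0.077344≈-0.520117; next y=7/10·(-0.639844)+3/4·(-0.520117)≈-0.837979
n=3: y≈-0.837979, sp=-1, e=sp−y≈-0.162021; I≈-1.959678, D=e−e_prev≈0.198135; u=1/4·(-0.162021)+1/4·(-1.959678)+1/4·0.198135≈-0.480891; next y=7/10·(-0.837979)+3/4·(-0.480891)≈-0.947253
n=4: y≈-0.947253, sp=-1, e=sp−y≈-0.052747; I≈-2.012424, D=e−e_prev≈0.109275; u=1/4·(-0.052747)+1/4·(-2.012424)+1/4·0.109275≈-0.488974; next y=7/10·(-0.947253)+3/4·(-0.488974)≈-1.029808
n=5: y≈-1.029808, sp=-1, e=sp−y≈0.029808; I≈-1.982617, D=e−e_prev≈0.082555; u=1/4·0.029808+1/4·(-1.982617)+1/4·0.082555≈-0.467564; next y=7/10·(-1.029808)+3/4·(-0.467564)≈-1.071538
n=6: y≈-1.071538, sp=-1, e=sp−y≈0.071538; I≈-1.911078, D=e−e_prev≈0.041730; u=1/4·0.071538+1/4·(-1.911078)+1/4·0.041730≈-0.449452; next y=7/10·(-1.071538)+3/4·(-0.449452)≈-1.087166
n=7: y≈-1.087166, sp=-1, e=sp−y≈0.087166; I≈-1.823912, D=e−e_prev≈0.015628; u=1/4·0.087166+1/4·(-1.823912)+1/4·0.015628≈-0.430280; next y=7/10·(-1.087166)+3/4·(-0.430280)≈-1.083726
n=8: y≈-1.083726, sp=-1, e=sp−y≈0.083726; I≈-1.740186, D=e−e_prev≈-0.003440; u=1/4·0.083726+1/4·(-1.740186)+1/4·(-0.003440)≈-0.414975; next y=7/10·(-1.083726)+3/4·(-0.414975)≈-1.069840
n=9: y≈-1.069840, sp=1, e=sp−y≈2.069840; I≈0.329653, D=e−e_prev≈1.986114; u=1/4·2.069840+1/4·0.329653+1/4·1.986114≈1.096402; next y=7/10·(-1.069840)+3/4·1.096402≈0.073414
n=10: y≈0.073414, sp=1, e=sp−y≈0.926586; I≈1.256240, D=e−e_prev≈-1.143253; u=1/4·0.926586+1/4·1.256240+1/4·(-1.143253)≈0.259893; next y=7/10·0.073414+3/4·0.259893≈0.246309
n=11: y≈0.246309, sp=1, e=sp−y≈0.753691; I≈2.009930, D=e−e_prev≈-0.172896; u=1/4·0.753691+1/4·2.009930+1/4·(-0.172896)≈0.647681; next y=7/10·0.246309+3/4·0.647681≈0.658178
n=12: y≈0.658178, sp=1, e=sp−y≈0.341822; I≈2.351753, D=e−e_prev≈-0.411868; u=1/4·0.341822+1/4·2.351753+1/4·(-0.411868)≈0.570427; next y=7/10·0.658178+3/4·0.570427≈0.888544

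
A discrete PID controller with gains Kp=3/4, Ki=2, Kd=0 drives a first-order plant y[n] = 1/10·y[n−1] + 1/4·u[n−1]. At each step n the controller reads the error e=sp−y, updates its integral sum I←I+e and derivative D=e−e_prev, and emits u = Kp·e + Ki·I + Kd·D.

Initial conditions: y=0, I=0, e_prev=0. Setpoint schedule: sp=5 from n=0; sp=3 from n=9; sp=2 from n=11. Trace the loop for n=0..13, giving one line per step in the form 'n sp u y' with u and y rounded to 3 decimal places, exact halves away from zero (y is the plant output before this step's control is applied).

(exact arithmetic carried between steps; '≈' marks a value shown rounded to 6 d.p. or computed from one; I and e_prev carry over from the previous line; the table rounds u and y to 3 d.p., halves away from zero)
n=0: y=0, sp=5, e=sp−y=5; I=5, D=e−e_prev=5; u=3/4·5+2·5+0·5=13.75; next y=1/10·0+1/4·13.75=3.4375
n=1: y=3.4375, sp=5, e=sp−y=1.5625; I=6.5625, D=e−e_prev=-3.4375; u=3/4·1.5625+2·6.5625+0·(-3.4375)=14.296875; next y=1/10·3.4375+1/4·14.296875≈3.917969
n=2: y≈3.917969, sp=5, e=sp−y≈1.082031; I≈7.644531, D=e−e_prev≈-0.480469; u=3/4·1.082031+2·7.644531+0·(-0.480469)≈16.100586; next y=1/10·3.917969+1/4·16.100586≈4.416943
n=3: y≈4.416943, sp=5, e=sp−y≈0.583057; I≈8.227588, D=e−e_prev≈-0.498975; u=3/4·0.583057+2·8.227588+0·(-0.498975)≈16.892468; next y=1/10·4.416943+1/4·16.892468≈4.664811
n=4: y≈4.664811, sp=5, e=sp−y≈0.335189; I≈8.562776, D=e−e_prev≈-0.247868; u=3/4·0.335189+2·8.562776+0·(-0.247868)≈17.376944; next y=1/10·4.664811+1/4·17.376944≈4.810717
n=5: y≈4.810717, sp=5, e=sp−y≈0.189283; I≈8.752059, D=e−e_prev≈-0.145906; u=3/4·0.189283+2·8.752059+0·(-0.145906)≈17.646081; next y=1/10·4.810717+1/4·17.646081≈4.892592
n=6: y≈4.892592, sp=5, e=sp−y≈0.107408; I≈8.859467, D=e−e_prev≈-0.081875; u=3/4·0.107408+2·8.859467+0·(-0.081875)≈17.799491; next y=1/10·4.892592+1/4·17.799491≈4.939132
n=7: y≈4.939132, sp=5, e=sp−y≈0.060868; I≈8.920335, D=e−e_prev≈-0.046540; u=3/4·0.060868+2·8.920335+0·(-0.046540)≈17.886322; next y=1/10·4.939132+1/4·17.886322≈4.965494
n=8: y≈4.965494, sp=5, e=sp−y≈0.034506; I≈8.954842, D=e−e_prev≈-0.026362; u=3/4·0.034506+2·8.954842+0·(-0.026362)≈17.935563; next y=1/10·4.965494+1/4·17.935563≈4.980440
n=9: y≈4.980440, sp=3, e=sp−y≈-1.980440; I≈6.974402, D=e−e_prev≈-2.014946; u=3/4·(-1.980440)+2·6.974402+0·(-2.014946)≈12.463473; next y=1/10·4.980440+1/4·12.463473≈3.613912
n=10: y≈3.613912, sp=3, e=sp−y≈-0.613912; I≈6.360489, D=e−e_prev≈1.366528; u=3/4·(-0.613912)+2·6.360489+0·1.366528≈12.260544; next y=1/10·3.613912+1/4·12.260544≈3.426527
n=11: y≈3.426527, sp=2, e=sp−y≈-1.426527; I≈4.933962, D=e−e_prev≈-0.812615; u=3/4·(-1.426527)+2·4.933962+0·(-0.812615)≈8.798028; next y=1/10·3.426527+1/4·8.798028≈2.542160
n=12: y≈2.542160, sp=2, e=sp−y≈-0.542160; I≈4.391802, D=e−e_prev≈0.884367; u=3/4·(-0.542160)+2·4.391802+0·0.884367≈8.376984; next y=1/10·2.542160+1/4·8.376984≈2.348462
n=13: y≈2.348462, sp=2, e=sp−y≈-0.348462; I≈4.043340, D=e−e_prev≈0.193698; u=3/4·(-0.348462)+2·4.043340+0·0.193698≈7.825334; next y=1/10·2.348462+1/4·7.825334≈2.191180

0 5 13.750 0.000
1 5 14.297 3.438
2 5 16.101 3.918
3 5 16.892 4.417
4 5 17.377 4.665
5 5 17.646 4.811
6 5 17.799 4.893
7 5 17.886 4.939
8 5 17.936 4.965
9 3 12.463 4.980
10 3 12.261 3.614
11 2 8.798 3.427
12 2 8.377 2.542
13 2 7.825 2.348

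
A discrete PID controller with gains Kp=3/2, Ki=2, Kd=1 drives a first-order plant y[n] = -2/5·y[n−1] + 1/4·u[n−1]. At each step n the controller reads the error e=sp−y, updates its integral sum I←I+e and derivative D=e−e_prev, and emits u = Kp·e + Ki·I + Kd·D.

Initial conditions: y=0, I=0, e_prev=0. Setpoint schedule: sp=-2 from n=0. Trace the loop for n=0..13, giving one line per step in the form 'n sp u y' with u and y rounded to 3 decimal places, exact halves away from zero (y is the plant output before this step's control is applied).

0 -2 -9.000 0.000
1 -2 -0.875 -2.250
2 -2 -15.816 0.681
3 -2 3.838 -4.226
4 -2 -27.561 2.650
5 -2 17.716 -7.950
6 -2 -51.001 7.609
7 -2 50.654 -15.794
8 -2 -101.648 18.981
9 -2 125.099 -33.004
10 -2 -213.542 44.477
11 -2 291.423 -71.176
12 -2 -462.137 101.326
13 -2 661.971 -156.065

(exact arithmetic carried between steps; '≈' marks a value shown rounded to 6 d.p. or computed from one; I and e_prev carry over from the previous line; the table rounds u and y to 3 d.p., halves away from zero)
n=0: y=0, sp=-2, e=sp−y=-2; I=-2, D=e−e_prev=-2; u=3/2·(-2)+2·(-2)+1·(-2)=-9; next y=-2/5·0+1/4·(-9)=-2.25
n=1: y=-2.25, sp=-2, e=sp−y=0.25; I=-1.75, D=e−e_prev=2.25; u=3/2·0.25+2·(-1.75)+1·2.25=-0.875; next y=-2/5·(-2.25)+1/4·(-0.875)=0.68125
n=2: y=0.68125, sp=-2, e=sp−y=-2.68125; I=-4.43125, D=e−e_prev=-2.93125; u=3/2·(-2.68125)+2·(-4.43125)+1·(-2.93125)=-15.815625; next y=-2/5·0.68125+1/4·(-15.815625)≈-4.226406
n=3: y≈-4.226406, sp=-2, e=sp−y≈2.226406; I≈-2.204844, D=e−e_prev≈4.907656; u=3/2·2.226406+2·(-2.204844)+1·4.907656≈3.837578; next y=-2/5·(-4.226406)+1/4·3.837578≈2.649957
n=4: y≈2.649957, sp=-2, e=sp−y≈-4.649957; I≈-6.854801, D=e−e_prev≈-6.876363; u=3/2·(-4.649957)+2·(-6.854801)+1·(-6.876363)≈-27.560900; next y=-2/5·2.649957+1/4·(-27.560900)≈-7.950208
n=5: y≈-7.950208, sp=-2, e=sp−y≈5.950208; I≈-0.904593, D=e−e_prev≈10.600165; u=3/2·5.950208+2·(-0.904593)+1·10.600165≈17.716291; next y=-2/5·(-7.950208)+1/4·17.716291≈7.609156
n=6: y≈7.609156, sp=-2, e=sp−y≈-9.609156; I≈-10.513749, D=e−e_prev≈-15.559364; u=3/2·(-9.609156)+2·(-10.513749)+1·(-15.559364)≈-51.000595; next y=-2/5·7.609156+1/4·(-51.000595)≈-15.793811
n=7: y≈-15.793811, sp=-2, e=sp−y≈13.793811; I≈3.280062, D=e−e_prev≈23.402967; u=3/2·13.793811+2·3.280062+1·23.402967≈50.653809; next y=-2/5·(-15.793811)+1/4·50.653809≈18.980977
n=8: y≈18.980977, sp=-2, e=sp−y≈-20.980977; I≈-17.700914, D=e−e_prev≈-34.774788; u=3/2·(-20.980977)+2·(-17.700914)+1·(-34.774788)≈-101.648081; next y=-2/5·18.980977+1/4·(-101.648081)≈-33.004411
n=9: y≈-33.004411, sp=-2, e=sp−y≈31.004411; I≈13.303497, D=e−e_prev≈51.985388; u=3/2·31.004411+2·13.303497+1·51.985388≈125.098998; next y=-2/5·(-33.004411)+1/4·125.098998≈44.476514
n=10: y≈44.476514, sp=-2, e=sp−y≈-46.476514; I≈-33.173017, D=e−e_prev≈-77.480925; u=3/2·(-46.476514)+2·(-33.173017)+1·(-77.480925)≈-213.541730; next y=-2/5·44.476514+1/4·(-213.541730)≈-71.176038
n=11: y≈-71.176038, sp=-2, e=sp−y≈69.176038; I≈36.003021, D=e−e_prev≈115.652552; u=3/2·69.176038+2·36.003021+1·115.652552≈291.422651; next y=-2/5·(-71.176038)+1/4·291.422651≈101.326078
n=12: y≈101.326078, sp=-2, e=sp−y≈-103.326078; I≈-67.323057, D=e−e_prev≈-172.502116; u=3/2·(-103.326078)+2·(-67.323057)+1·(-172.502116)≈-462.137347; next y=-2/5·101.326078+1/4·(-462.137347)≈-156.064768
n=13: y≈-156.064768, sp=-2, e=sp−y≈154.064768; I≈86.741711, D=e−e_prev≈257.390846; u=3/2·154.064768+2·86.741711+1·257.390846≈661.971419; next y=-2/5·(-156.064768)+1/4·661.971419≈227.918762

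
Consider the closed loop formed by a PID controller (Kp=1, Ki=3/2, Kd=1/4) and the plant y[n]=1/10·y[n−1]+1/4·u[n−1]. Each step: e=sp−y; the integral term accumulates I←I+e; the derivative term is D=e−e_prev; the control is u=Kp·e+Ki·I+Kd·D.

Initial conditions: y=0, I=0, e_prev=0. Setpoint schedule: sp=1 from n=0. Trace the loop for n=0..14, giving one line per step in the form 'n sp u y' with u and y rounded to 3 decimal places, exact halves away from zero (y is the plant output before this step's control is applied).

0 1 2.750 0.000
1 1 2.109 0.688
2 1 3.001 0.596
3 1 2.996 0.810
4 1 3.280 0.830
5 1 3.339 0.903
6 1 3.442 0.925
7 1 3.483 0.953
8 1 3.525 0.966
9 1 3.547 0.978
10 1 3.565 0.984
11 1 3.575 0.990
12 1 3.583 0.993
13 1 3.589 0.995
14 1 3.592 0.997

(exact arithmetic carried between steps; '≈' marks a value shown rounded to 6 d.p. or computed from one; I and e_prev carry over from the previous line; the table rounds u and y to 3 d.p., halves away from zero)
n=0: y=0, sp=1, e=sp−y=1; I=1, D=e−e_prev=1; u=1·1+3/2·1+1/4·1=2.75; next y=1/10·0+1/4·2.75=0.6875
n=1: y=0.6875, sp=1, e=sp−y=0.3125; I=1.3125, D=e−e_prev=-0.6875; u=1·0.3125+3/2·1.3125+1/4·(-0.6875)=2.109375; next y=1/10·0.6875+1/4·2.109375≈0.596094
n=2: y≈0.596094, sp=1, e=sp−y≈0.403906; I≈1.716406, D=e−e_prev≈0.091406; u=1·0.403906+3/2·1.716406+1/4·0.091406≈3.001367; next y=1/10·0.596094+1/4·3.001367≈0.809951
n=3: y≈0.809951, sp=1, e=sp−y≈0.190049; I≈1.906455, D=e−e_prev≈-0.213857; u=1·0.190049+3/2·1.906455+1/4·(-0.213857)≈2.996267; next y=1/10·0.809951+1/4·2.996267≈0.830062
n=4: y≈0.830062, sp=1, e=sp−y≈0.169938; I≈2.076393, D=e−e_prev≈-0.020111; u=1·0.169938+3/2·2.076393+1/4·(-0.020111)≈3.279500; next y=1/10·0.830062+1/4·3.279500≈0.902881
n=5: y≈0.902881, sp=1, e=sp−y≈0.097119; I≈2.173512, D=e−e_prev≈-0.072819; u=1·0.097119+3/2·2.173512+1/4·(-0.072819)≈3.339182; next y=1/10·0.902881+1/4·3.339182≈0.925084
n=6: y≈0.925084, sp=1, e=sp−y≈0.074916; I≈2.248428, D=e−e_prev≈-0.022202; u=1·0.074916+3/2·2.248428+1/4·(-0.022202)≈3.442008; next y=1/10·0.925084+1/4·3.442008≈0.953010
n=7: y≈0.953010, sp=1, e=sp−y≈0.046990; I≈2.295418, D=e−e_prev≈-0.027927; u=1·0.046990+3/2·2.295418+1/4·(-0.027927)≈3.483135; next y=1/10·0.953010+1/4·3.483135≈0.966085
n=8: y≈0.966085, sp=1, e=sp−y≈0.033915; I≈2.329333, D=e−e_prev≈-0.013074; u=1·0.033915+3/2·2.329333+1/4·(-0.013074)≈3.524647; next y=1/10·0.966085+1/4·3.524647≈0.977770
n=9: y≈0.977770, sp=1, e=sp−y≈0.022230; I≈2.351563, D=e−e_prev≈-0.011685; u=1·0.022230+3/2·2.351563+1/4·(-0.011685)≈3.546653; next y=1/10·0.977770+1/4·3.546653≈0.984440
n=10: y≈0.984440, sp=1, e=sp−y≈0.015560; I≈2.367123, D=e−e_prev≈-0.006670; u=1·0.015560+3/2·2.367123+1/4·(-0.006670)≈3.564576; next y=1/10·0.984440+1/4·3.564576≈0.989588
n=11: y≈0.989588, sp=1, e=sp−y≈0.010412; I≈2.377535, D=e−e_prev≈-0.005148; u=1·0.010412+3/2·2.377535+1/4·(-0.005148)≈3.575427; next y=1/10·0.989588+1/4·3.575427≈0.992816
n=12: y≈0.992816, sp=1, e=sp−y≈0.007184; I≈2.384719, D=e−e_prev≈-0.003227; u=1·0.007184+3/2·2.384719+1/4·(-0.003227)≈3.583456; next y=1/10·0.992816+1/4·3.583456≈0.995146
n=13: y≈0.995146, sp=1, e=sp−y≈0.004854; I≈2.389574, D=e−e_prev≈-0.002330; u=1·0.004854+3/2·2.389574+1/4·(-0.002330)≈3.588632; next y=1/10·0.995146+1/4·3.588632≈0.996673
n=14: y≈0.996673, sp=1, e=sp−y≈0.003327; I≈2.392901, D=e−e_prev≈-0.001527; u=1·0.003327+3/2·2.392901+1/4·(-0.001527)≈3.592297; next y=1/10·0.996673+1/4·3.592297≈0.997742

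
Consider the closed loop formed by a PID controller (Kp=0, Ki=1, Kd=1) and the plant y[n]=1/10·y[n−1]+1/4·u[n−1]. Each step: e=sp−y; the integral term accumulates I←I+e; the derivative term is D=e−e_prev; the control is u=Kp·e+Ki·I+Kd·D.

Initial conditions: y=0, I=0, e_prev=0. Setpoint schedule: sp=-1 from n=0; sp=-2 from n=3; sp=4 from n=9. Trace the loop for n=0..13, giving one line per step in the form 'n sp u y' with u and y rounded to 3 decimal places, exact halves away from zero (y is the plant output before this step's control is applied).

(exact arithmetic carried between steps; '≈' marks a value shown rounded to 6 d.p. or computed from one; I and e_prev carry over from the previous line; the table rounds u and y to 3 d.p., halves away from zero)
n=0: y=0, sp=-1, e=sp−y=-1; I=-1, D=e−e_prev=-1; u=0·(-1)+1·(-1)+1·(-1)=-2; next y=1/10·0+1/4·(-2)=-0.5
n=1: y=-0.5, sp=-1, e=sp−y=-0.5; I=-1.5, D=e−e_prev=0.5; u=0·(-0.5)+1·(-1.5)+1·0.5=-1; next y=1/10·(-0.5)+1/4·(-1)=-0.3
n=2: y=-0.3, sp=-1, e=sp−y=-0.7; I=-2.2, D=e−e_prev=-0.2; u=0·(-0.7)+1·(-2.2)+1·(-0.2)=-2.4; next y=1/10·(-0.3)+1/4·(-2.4)=-0.63
n=3: y=-0.63, sp=-2, e=sp−y=-1.37; I=-3.57, D=e−e_prev=-0.67; u=0·(-1.37)+1·(-3.57)+1·(-0.67)=-4.24; next y=1/10·(-0.63)+1/4·(-4.24)=-1.123
n=4: y=-1.123, sp=-2, e=sp−y=-0.877; I=-4.447, D=e−e_prev=0.493; u=0·(-0.877)+1·(-4.447)+1·0.493=-3.954; next y=1/10·(-1.123)+1/4·(-3.954)=-1.1008
n=5: y=-1.1008, sp=-2, e=sp−y=-0.8992; I=-5.3462, D=e−e_prev=-0.0222; u=0·(-0.8992)+1·(-5.3462)+1·(-0.0222)=-5.3684; next y=1/10·(-1.1008)+1/4·(-5.3684)=-1.45218
n=6: y=-1.45218, sp=-2, e=sp−y=-0.54782; I=-5.89402, D=e−e_prev=0.35138; u=0·(-0.54782)+1·(-5.89402)+1·0.35138=-5.54264; next y=1/10·(-1.45218)+1/4·(-5.54264)=-1.530878
n=7: y=-1.530878, sp=-2, e=sp−y=-0.469122; I=-6.363142, D=e−e_prev=0.078698; u=0·(-0.469122)+1·(-6.363142)+1·0.078698=-6.284444; next y=1/10·(-1.530878)+1/4·(-6.284444)≈-1.724199
n=8: y≈-1.724199, sp=-2, e=sp−y≈-0.275801; I≈-6.638943, D=e−e_prev≈0.193321; u=0·(-0.275801)+1·(-6.638943)+1·0.193321≈-6.445622; next y=1/10·(-1.724199)+1/4·(-6.445622)≈-1.783825
n=9: y≈-1.783825, sp=4, e=sp−y≈5.783825; I≈-0.855118, D=e−e_prev≈6.059627; u=0·5.783825+1·(-0.855118)+1·6.059627≈5.204509; next y=1/10·(-1.783825)+1/4·5.204509≈1.122745
n=10: y≈1.122745, sp=4, e=sp−y≈2.877255; I≈2.022138, D=e−e_prev≈-2.906570; u=0·2.877255+1·2.022138+1·(-2.906570)≈-0.884433; next y=1/10·1.122745+1/4·(-0.884433)≈-0.108834
n=11: y≈-0.108834, sp=4, e=sp−y≈4.108834; I≈6.130971, D=e−e_prev≈1.231578; u=0·4.108834+1·6.130971+1·1.231578≈7.362550; next y=1/10·(-0.108834)+1/4·7.362550≈1.829754
n=12: y≈1.829754, sp=4, e=sp−y≈2.170246; I≈8.301217, D=e−e_prev≈-1.938588; u=0·2.170246+1·8.301217+1·(-1.938588)≈6.362630; next y=1/10·1.829754+1/4·6.362630≈1.773633
n=13: y≈1.773633, sp=4, e=sp−y≈2.226367; I≈10.527584, D=e−e_prev≈0.056121; u=0·2.226367+1·10.527584+1·0.056121≈10.583706; next y=1/10·1.773633+1/4·10.583706≈2.823290

0 -1 -2.000 0.000
1 -1 -1.000 -0.500
2 -1 -2.400 -0.300
3 -2 -4.240 -0.630
4 -2 -3.954 -1.123
5 -2 -5.368 -1.101
6 -2 -5.543 -1.452
7 -2 -6.284 -1.531
8 -2 -6.446 -1.724
9 4 5.205 -1.784
10 4 -0.884 1.123
11 4 7.363 -0.109
12 4 6.363 1.830
13 4 10.584 1.774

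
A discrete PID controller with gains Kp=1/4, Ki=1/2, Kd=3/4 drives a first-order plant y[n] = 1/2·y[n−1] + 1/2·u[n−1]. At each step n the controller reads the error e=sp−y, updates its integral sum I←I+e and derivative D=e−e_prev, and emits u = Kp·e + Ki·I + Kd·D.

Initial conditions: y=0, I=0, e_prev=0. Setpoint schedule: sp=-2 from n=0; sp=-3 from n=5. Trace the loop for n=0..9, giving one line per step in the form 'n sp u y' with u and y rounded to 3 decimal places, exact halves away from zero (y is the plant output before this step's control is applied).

0 -2 -3.000 0.000
1 -2 -0.250 -1.500
2 -2 -2.563 -0.875
3 -2 -1.391 -1.719
4 -2 -2.410 -1.555
5 -3 -3.368 -1.982
6 -3 -2.408 -2.675
7 -3 -3.291 -2.542
8 -3 -2.858 -2.916
9 -3 -3.224 -2.887

(exact arithmetic carried between steps; '≈' marks a value shown rounded to 6 d.p. or computed from one; I and e_prev carry over from the previous line; the table rounds u and y to 3 d.p., halves away from zero)
n=0: y=0, sp=-2, e=sp−y=-2; I=-2, D=e−e_prev=-2; u=1/4·(-2)+1/2·(-2)+3/4·(-2)=-3; next y=1/2·0+1/2·(-3)=-1.5
n=1: y=-1.5, sp=-2, e=sp−y=-0.5; I=-2.5, D=e−e_prev=1.5; u=1/4·(-0.5)+1/2·(-2.5)+3/4·1.5=-0.25; next y=1/2·(-1.5)+1/2·(-0.25)=-0.875
n=2: y=-0.875, sp=-2, e=sp−y=-1.125; I=-3.625, D=e−e_prev=-0.625; u=1/4·(-1.125)+1/2·(-3.625)+3/4·(-0.625)=-2.5625; next y=1/2·(-0.875)+1/2·(-2.5625)=-1.71875
n=3: y=-1.71875, sp=-2, e=sp−y=-0.28125; I=-3.90625, D=e−e_prev=0.84375; u=1/4·(-0.28125)+1/2·(-3.90625)+3/4·0.84375=-1.390625; next y=1/2·(-1.71875)+1/2·(-1.390625)≈-1.554688
n=4: y≈-1.554688, sp=-2, e=sp−y≈-0.445313; I≈-4.351563, D=e−e_prev≈-0.164063; u=1/4·(-0.445313)+1/2·(-4.351563)+3/4·(-0.164063)≈-2.410156; next y=1/2·(-1.554688)+1/2·(-2.410156)≈-1.982422
n=5: y≈-1.982422, sp=-3, e=sp−y≈-1.017578; I≈-5.369141, D=e−e_prev≈-0.572266; u=1/4·(-1.017578)+1/2·(-5.369141)+3/4·(-0.572266)≈-3.368164; next y=1/2·(-1.982422)+1/2·(-3.368164)≈-2.675293
n=6: y≈-2.675293, sp=-3, e=sp−y≈-0.324707; I≈-5.693848, D=e−e_prev≈0.692871; u=1/4·(-0.324707)+1/2·(-5.693848)+3/4·0.692871≈-2.408447; next y=1/2·(-2.675293)+1/2·(-2.408447)≈-2.541870
n=7: y≈-2.541870, sp=-3, e=sp−y≈-0.458130; I≈-6.151978, D=e−e_prev≈-0.133423; u=1/4·(-0.458130)+1/2·(-6.151978)+3/4·(-0.133423)≈-3.290588; next y=1/2·(-2.541870)+1/2·(-3.290588)≈-2.916229
n=8: y≈-2.916229, sp=-3, e=sp−y≈-0.083771; I≈-6.235748, D=e−e_prev≈0.374359; u=1/4·(-0.083771)+1/2·(-6.235748)+3/4·0.374359≈-2.858047; next y=1/2·(-2.916229)+1/2·(-2.858047)≈-2.887138
n=9: y≈-2.887138, sp=-3, e=sp−y≈-0.112862; I≈-6.348610, D=e−e_prev≈-0.029091; u=1/4·(-0.112862)+1/2·(-6.348610)+3/4·(-0.029091)≈-3.224339; next y=1/2·(-2.887138)+1/2·(-3.224339)≈-3.055738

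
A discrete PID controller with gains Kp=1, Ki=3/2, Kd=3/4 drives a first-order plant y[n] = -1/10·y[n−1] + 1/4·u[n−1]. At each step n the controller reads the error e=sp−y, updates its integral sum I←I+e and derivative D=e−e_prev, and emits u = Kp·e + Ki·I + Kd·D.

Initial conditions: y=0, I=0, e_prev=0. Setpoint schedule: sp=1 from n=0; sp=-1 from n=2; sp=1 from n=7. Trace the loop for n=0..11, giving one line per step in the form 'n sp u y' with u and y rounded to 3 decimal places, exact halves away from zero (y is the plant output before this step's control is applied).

0 1 3.250 0.000
1 1 1.359 0.813
2 -1 -2.450 0.259
3 -1 -0.338 -0.638
4 -1 -3.561 -0.021
5 -1 -1.747 -0.888
6 -1 -4.321 -0.348
7 1 3.873 -1.045
8 1 -1.966 1.073
9 1 4.946 -0.599
10 1 -0.069 1.296
11 1 5.598 -0.147

(exact arithmetic carried between steps; '≈' marks a value shown rounded to 6 d.p. or computed from one; I and e_prev carry over from the previous line; the table rounds u and y to 3 d.p., halves away from zero)
n=0: y=0, sp=1, e=sp−y=1; I=1, D=e−e_prev=1; u=1·1+3/2·1+3/4·1=3.25; next y=-1/10·0+1/4·3.25=0.8125
n=1: y=0.8125, sp=1, e=sp−y=0.1875; I=1.1875, D=e−e_prev=-0.8125; u=1·0.1875+3/2·1.1875+3/4·(-0.8125)=1.359375; next y=-1/10·0.8125+1/4·1.359375≈0.258594
n=2: y≈0.258594, sp=-1, e=sp−y≈-1.258594; I≈-0.071094, D=e−e_prev≈-1.446094; u=1·(-1.258594)+3/2·(-0.071094)+3/4·(-1.446094)≈-2.449805; next y=-1/10·0.258594+1/4·(-2.449805)≈-0.638311
n=3: y≈-0.638311, sp=-1, e=sp−y≈-0.361689; I≈-0.432783, D=e−e_prev≈0.896904; u=1·(-0.361689)+3/2·(-0.432783)+3/4·0.896904≈-0.338186; next y=-1/10·(-0.638311)+1/4·(-0.338186)≈-0.020715
n=4: y≈-0.020715, sp=-1, e=sp−y≈-0.979285; I≈-1.412068, D=e−e_prev≈-0.617595; u=1·(-0.979285)+3/2·(-1.412068)+3/4·(-0.617595)≈-3.560582; next y=-1/10·(-0.020715)+1/4·(-3.560582)≈-0.888074
n=5: y≈-0.888074, sp=-1, e=sp−y≈-0.111926; I≈-1.523994, D=e−e_prev≈0.867359; u=1·(-0.111926)+3/2·(-1.523994)+3/4·0.867359≈-1.747397; next y=-1/10·(-0.888074)+1/4·(-1.747397)≈-0.348042
n=6: y≈-0.348042, sp=-1, e=sp−y≈-0.651958; I≈-2.175952, D=e−e_prev≈-0.540032; u=1·(-0.651958)+3/2·(-2.175952)+3/4·(-0.540032)≈-4.320910; next y=-1/10·(-0.348042)+1/4·(-4.320910)≈-1.045423
n=7: y≈-1.045423, sp=1, e=sp−y≈2.045423; I≈-0.130528, D=e−e_prev≈2.697381; u=1·2.045423+3/2·(-0.130528)+3/4·2.697381≈3.872666; next y=-1/10·(-1.045423)+1/4·3.872666≈1.072709
n=8: y≈1.072709, sp=1, e=sp−y≈-0.072709; I≈-0.203237, D=e−e_prev≈-2.118132; u=1·(-0.072709)+3/2·(-0.203237)+3/4·(-2.118132)≈-1.966164; next y=-1/10·1.072709+1/4·(-1.966164)≈-0.598812
n=9: y≈-0.598812, sp=1, e=sp−y≈1.598812; I≈1.395575, D=e−e_prev≈1.671521; u=1·1.598812+3/2·1.395575+3/4·1.671521≈4.945814; next y=-1/10·(-0.598812)+1/4·4.945814≈1.296335
n=10: y≈1.296335, sp=1, e=sp−y≈-0.296335; I≈1.099240, D=e−e_prev≈-1.895147; u=1·(-0.296335)+3/2·1.099240+3/4·(-1.895147)≈-0.068835; next y=-1/10·1.296335+1/4·(-0.068835)≈-0.146842
n=11: y≈-0.146842, sp=1, e=sp−y≈1.146842; I≈2.246082, D=e−e_prev≈1.443177; u=1·1.146842+3/2·2.246082+3/4·1.443177≈5.598348; next y=-1/10·(-0.146842)+1/4·5.598348≈1.414271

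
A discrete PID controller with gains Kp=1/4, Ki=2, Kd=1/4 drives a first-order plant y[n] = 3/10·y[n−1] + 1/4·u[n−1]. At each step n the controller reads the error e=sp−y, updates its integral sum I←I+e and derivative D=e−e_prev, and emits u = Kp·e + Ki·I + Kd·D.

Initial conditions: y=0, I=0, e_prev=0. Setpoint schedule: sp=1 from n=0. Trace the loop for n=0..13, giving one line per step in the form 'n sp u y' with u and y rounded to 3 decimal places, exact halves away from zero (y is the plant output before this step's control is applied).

(exact arithmetic carried between steps; '≈' marks a value shown rounded to 6 d.p. or computed from one; I and e_prev carry over from the previous line; the table rounds u and y to 3 d.p., halves away from zero)
n=0: y=0, sp=1, e=sp−y=1; I=1, D=e−e_prev=1; u=1/4·1+2·1+1/4·1=2.5; next y=3/10·0+1/4·2.5=0.625
n=1: y=0.625, sp=1, e=sp−y=0.375; I=1.375, D=e−e_prev=-0.625; u=1/4·0.375+2·1.375+1/4·(-0.625)=2.6875; next y=3/10·0.625+1/4·2.6875=0.859375
n=2: y=0.859375, sp=1, e=sp−y=0.140625; I=1.515625, D=e−e_prev=-0.234375; u=1/4·0.140625+2·1.515625+1/4·(-0.234375)≈3.007813; next y=3/10·0.859375+1/4·3.007813≈1.009766
n=3: y≈1.009766, sp=1, e=sp−y≈-0.009766; I≈1.505859, D=e−e_prev≈-0.150391; u=1/4·(-0.009766)+2·1.505859+1/4·(-0.150391)≈2.971680; next y=3/10·1.009766+1/4·2.971680≈1.045850
n=4: y≈1.045850, sp=1, e=sp−y≈-0.045850; I≈1.460010, D=e−e_prev≈-0.036084; u=1/4·(-0.045850)+2·1.460010+1/4·(-0.036084)≈2.899536; next y=3/10·1.045850+1/4·2.899536≈1.038639
n=5: y≈1.038639, sp=1, e=sp−y≈-0.038639; I≈1.421371, D=e−e_prev≈0.007211; u=1/4·(-0.038639)+2·1.421371+1/4·0.007211≈2.834885; next y=3/10·1.038639+1/4·2.834885≈1.020313
n=6: y≈1.020313, sp=1, e=sp−y≈-0.020313; I≈1.401058, D=e−e_prev≈0.018326; u=1/4·(-0.020313)+2·1.401058+1/4·0.018326≈2.801619; next y=3/10·1.020313+1/4·2.801619≈1.006499
n=7: y≈1.006499, sp=1, e=sp−y≈-0.006499; I≈1.394559, D=e−e_prev≈0.013814; u=1/4·(-0.006499)+2·1.394559+1/4·0.013814≈2.790948; next y=3/10·1.006499+1/4·2.790948≈0.999686
n=8: y≈0.999686, sp=1, e=sp−y≈0.000314; I≈1.394873, D=e−e_prev≈0.006812; u=1/4·0.000314+2·1.394873+1/4·0.006812≈2.791527; next y=3/10·0.999686+1/4·2.791527≈0.997788
n=9: y≈0.997788, sp=1, e=sp−y≈0.002212; I≈1.397085, D=e−e_prev≈0.001899; u=1/4·0.002212+2·1.397085+1/4·0.001899≈2.795198; next y=3/10·0.997788+1/4·2.795198≈0.998136
n=10: y≈0.998136, sp=1, e=sp−y≈0.001864; I≈1.398949, D=e−e_prev≈-0.000348; u=1/4·0.001864+2·1.398949+1/4·(-0.000348)≈2.798278; next y=3/10·0.998136+1/4·2.798278≈0.999010
n=11: y≈0.999010, sp=1, e=sp−y≈0.000990; I≈1.399939, D=e−e_prev≈-0.000874; u=1/4·0.000990+2·1.399939+1/4·(-0.000874)≈2.799907; next y=3/10·0.999010+1/4·2.799907≈0.999680
n=12: y≈0.999680, sp=1, e=sp−y≈0.000320; I≈1.400259, D=e−e_prev≈-0.000670; u=1/4·0.000320+2·1.400259+1/4·(-0.000670)≈2.800431; next y=3/10·0.999680+1/4·2.800431≈1.000012
n=13: y≈1.000012, sp=1, e=sp−y≈-0.000012; I≈1.400248, D=e−e_prev≈-0.000332; u=1/4·(-0.000012)+2·1.400248+1/4·(-0.000332)≈2.800409; next y=3/10·1.000012+1/4·2.800409≈1.000106

0 1 2.500 0.000
1 1 2.688 0.625
2 1 3.008 0.859
3 1 2.972 1.010
4 1 2.900 1.046
5 1 2.835 1.039
6 1 2.802 1.020
7 1 2.791 1.006
8 1 2.792 1.000
9 1 2.795 0.998
10 1 2.798 0.998
11 1 2.800 0.999
12 1 2.800 1.000
13 1 2.800 1.000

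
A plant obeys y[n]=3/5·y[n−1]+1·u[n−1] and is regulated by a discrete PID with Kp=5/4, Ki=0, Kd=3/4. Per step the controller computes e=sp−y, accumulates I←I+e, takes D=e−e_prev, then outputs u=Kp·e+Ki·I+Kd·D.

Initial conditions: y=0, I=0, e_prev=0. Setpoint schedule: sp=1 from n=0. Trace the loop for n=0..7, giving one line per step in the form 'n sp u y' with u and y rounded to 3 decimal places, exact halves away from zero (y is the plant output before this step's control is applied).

(exact arithmetic carried between steps; '≈' marks a value shown rounded to 6 d.p. or computed from one; I and e_prev carry over from the previous line; the table rounds u and y to 3 d.p., halves away from zero)
n=0: y=0, sp=1, e=sp−y=1; I=1, D=e−e_prev=1; u=5/4·1+0·1+3/4·1=2; next y=3/5·0+1·2=2
n=1: y=2, sp=1, e=sp−y=-1; I=0, D=e−e_prev=-2; u=5/4·(-1)+0·0+3/4·(-2)=-2.75; next y=3/5·2+1·(-2.75)=-1.55
n=2: y=-1.55, sp=1, e=sp−y=2.55; I=2.55, D=e−e_prev=3.55; u=5/4·2.55+0·2.55+3/4·3.55=5.85; next y=3/5·(-1.55)+1·5.85=4.92
n=3: y=4.92, sp=1, e=sp−y=-3.92; I=-1.37, D=e−e_prev=-6.47; u=5/4·(-3.92)+0·(-1.37)+3/4·(-6.47)=-9.7525; next y=3/5·4.92+1·(-9.7525)=-6.8005
n=4: y=-6.8005, sp=1, e=sp−y=7.8005; I=6.4305, D=e−e_prev=11.7205; u=5/4·7.8005+0·6.4305+3/4·11.7205=18.541; next y=3/5·(-6.8005)+1·18.541=14.4607
n=5: y=14.4607, sp=1, e=sp−y=-13.4607; I=-7.0302, D=e−e_prev=-21.2612; u=5/4·(-13.4607)+0·(-7.0302)+3/4·(-21.2612)=-32.771775; next y=3/5·14.4607+1·(-32.771775)=-24.095355
n=6: y=-24.095355, sp=1, e=sp−y=25.095355; I=18.065155, D=e−e_prev=38.556055; u=5/4·25.095355+0·18.065155+3/4·38.556055=60.286235; next y=3/5·(-24.095355)+1·60.286235=45.829022
n=7: y=45.829022, sp=1, e=sp−y=-44.829022; I=-26.763867, D=e−e_prev=-69.924377; u=5/4·(-44.829022)+0·(-26.763867)+3/4·(-69.924377)≈-108.479560; next y=3/5·45.829022+1·(-108.479560)≈-80.982147

0 1 2.000 0.000
1 1 -2.750 2.000
2 1 5.850 -1.550
3 1 -9.753 4.920
4 1 18.541 -6.801
5 1 -32.772 14.461
6 1 60.286 -24.095
7 1 -108.480 45.829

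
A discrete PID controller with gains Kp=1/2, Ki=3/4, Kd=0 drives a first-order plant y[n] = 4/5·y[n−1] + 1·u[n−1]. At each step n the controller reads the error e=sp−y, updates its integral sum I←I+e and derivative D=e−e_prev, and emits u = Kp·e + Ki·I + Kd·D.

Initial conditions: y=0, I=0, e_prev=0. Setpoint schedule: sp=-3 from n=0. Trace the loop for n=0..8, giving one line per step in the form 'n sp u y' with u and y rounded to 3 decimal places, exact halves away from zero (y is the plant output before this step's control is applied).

0 -3 -3.750 0.000
1 -3 -1.313 -3.750
2 -3 -0.047 -4.313
3 -3 -0.082 -3.497
4 -3 -0.481 -2.880
5 -3 -0.690 -2.785
6 -3 -0.685 -2.918
7 -3 -0.620 -3.019
8 -3 -0.585 -3.035

(exact arithmetic carried between steps; '≈' marks a value shown rounded to 6 d.p. or computed from one; I and e_prev carry over from the previous line; the table rounds u and y to 3 d.p., halves away from zero)
n=0: y=0, sp=-3, e=sp−y=-3; I=-3, D=e−e_prev=-3; u=1/2·(-3)+3/4·(-3)+0·(-3)=-3.75; next y=4/5·0+1·(-3.75)=-3.75
n=1: y=-3.75, sp=-3, e=sp−y=0.75; I=-2.25, D=e−e_prev=3.75; u=1/2·0.75+3/4·(-2.25)+0·3.75=-1.3125; next y=4/5·(-3.75)+1·(-1.3125)=-4.3125
n=2: y=-4.3125, sp=-3, e=sp−y=1.3125; I=-0.9375, D=e−e_prev=0.5625; u=1/2·1.3125+3/4·(-0.9375)+0·0.5625=-0.046875; next y=4/5·(-4.3125)+1·(-0.046875)=-3.496875
n=3: y=-3.496875, sp=-3, e=sp−y=0.496875; I=-0.440625, D=e−e_prev=-0.815625; u=1/2·0.496875+3/4·(-0.440625)+0·(-0.815625)≈-0.082031; next y=4/5·(-3.496875)+1·(-0.082031)≈-2.879531
n=4: y≈-2.879531, sp=-3, e=sp−y≈-0.120469; I≈-0.561094, D=e−e_prev≈-0.617344; u=1/2·(-0.120469)+3/4·(-0.561094)+0·(-0.617344)≈-0.481055; next y=4/5·(-2.879531)+1·(-0.481055)≈-2.784680
n=5: y≈-2.784680, sp=-3, e=sp−y≈-0.215320; I≈-0.776414, D=e−e_prev≈-0.094852; u=1/2·(-0.215320)+3/4·(-0.776414)+0·(-0.094852)≈-0.689971; next y=4/5·(-2.784680)+1·(-0.689971)≈-2.917714
n=6: y≈-2.917714, sp=-3, e=sp−y≈-0.082286; I≈-0.858700, D=e−e_prev≈0.133035; u=1/2·(-0.082286)+3/4·(-0.858700)+0·0.133035≈-0.685167; next y=4/5·(-2.917714)+1·(-0.685167)≈-3.019339
n=7: y≈-3.019339, sp=-3, e=sp−y≈0.019339; I≈-0.839361, D=e−e_prev≈0.101625; u=1/2·0.019339+3/4·(-0.839361)+0·0.101625≈-0.619851; next y=4/5·(-3.019339)+1·(-0.619851)≈-3.035322
n=8: y≈-3.035322, sp=-3, e=sp−y≈0.035322; I≈-0.804038, D=e−e_prev≈0.015983; u=1/2·0.035322+3/4·(-0.804038)+0·0.015983≈-0.585368; next y=4/5·(-3.035322)+1·(-0.585368)≈-3.013625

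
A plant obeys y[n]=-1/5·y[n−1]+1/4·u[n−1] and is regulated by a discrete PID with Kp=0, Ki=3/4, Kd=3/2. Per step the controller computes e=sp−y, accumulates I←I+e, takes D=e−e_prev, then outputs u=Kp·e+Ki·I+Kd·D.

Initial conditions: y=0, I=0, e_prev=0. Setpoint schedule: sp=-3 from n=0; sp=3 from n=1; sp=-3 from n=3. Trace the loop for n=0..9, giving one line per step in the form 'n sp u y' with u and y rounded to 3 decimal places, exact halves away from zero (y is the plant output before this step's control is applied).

(exact arithmetic carried between steps; '≈' marks a value shown rounded to 6 d.p. or computed from one; I and e_prev carry over from the previous line; the table rounds u and y to 3 d.p., halves away from zero)
n=0: y=0, sp=-3, e=sp−y=-3; I=-3, D=e−e_prev=-3; u=0·(-3)+3/4·(-3)+3/2·(-3)=-6.75; next y=-1/5·0+1/4·(-6.75)=-1.6875
n=1: y=-1.6875, sp=3, e=sp−y=4.6875; I=1.6875, D=e−e_prev=7.6875; u=0·4.6875+3/4·1.6875+3/2·7.6875=12.796875; next y=-1/5·(-1.6875)+1/4·12.796875≈3.536719
n=2: y≈3.536719, sp=3, e=sp−y≈-0.536719; I≈1.150781, D=e−e_prev≈-5.224219; u=0·(-0.536719)+3/4·1.150781+3/2·(-5.224219)≈-6.973242; next y=-1/5·3.536719+1/4·(-6.973242)≈-2.450654
n=3: y≈-2.450654, sp=-3, e=sp−y≈-0.549346; I≈0.601436, D=e−e_prev≈-0.012627; u=0·(-0.549346)+3/4·0.601436+3/2·(-0.012627)≈0.432136; next y=-1/5·(-2.450654)+1/4·0.432136≈0.598165
n=4: y≈0.598165, sp=-3, e=sp−y≈-3.598165; I≈-2.996729, D=e−e_prev≈-3.048819; u=0·(-3.598165)+3/4·(-2.996729)+3/2·(-3.048819)≈-6.820776; next y=-1/5·0.598165+1/4·(-6.820776)≈-1.824827
n=5: y≈-1.824827, sp=-3, e=sp−y≈-1.175173; I≈-4.171902, D=e−e_prev≈2.422992; u=0·(-1.175173)+3/4·(-4.171902)+3/2·2.422992≈0.505561; next y=-1/5·(-1.824827)+1/4·0.505561≈0.491356
n=6: y≈0.491356, sp=-3, e=sp−y≈-3.491356; I≈-7.663258, D=e−e_prev≈-2.316183; u=0·(-3.491356)+3/4·(-7.663258)+3/2·(-2.316183)≈-9.221717; next y=-1/5·0.491356+1/4·(-9.221717)≈-2.403700
n=7: y≈-2.403700, sp=-3, e=sp−y≈-0.596300; I≈-8.259558, D=e−e_prev≈2.895056; u=0·(-0.596300)+3/4·(-8.259558)+3/2·2.895056≈-1.852084; next y=-1/5·(-2.403700)+1/4·(-1.852084)≈0.017719
n=8: y≈0.017719, sp=-3, e=sp−y≈-3.017719; I≈-11.277277, D=e−e_prev≈-2.421420; u=0·(-3.017719)+3/4·(-11.277277)+3/2·(-2.421420)≈-12.090087; next y=-1/5·0.017719+1/4·(-12.090087)≈-3.026066
n=9: y≈-3.026066, sp=-3, e=sp−y≈0.026066; I≈-11.251211, D=e−e_prev≈3.043785; u=0·0.026066+3/4·(-11.251211)+3/2·3.043785≈-3.872731; next y=-1/5·(-3.026066)+1/4·(-3.872731)≈-0.362970

0 -3 -6.750 0.000
1 3 12.797 -1.688
2 3 -6.973 3.537
3 -3 0.432 -2.451
4 -3 -6.821 0.598
5 -3 0.506 -1.825
6 -3 -9.222 0.491
7 -3 -1.852 -2.404
8 -3 -12.090 0.018
9 -3 -3.873 -3.026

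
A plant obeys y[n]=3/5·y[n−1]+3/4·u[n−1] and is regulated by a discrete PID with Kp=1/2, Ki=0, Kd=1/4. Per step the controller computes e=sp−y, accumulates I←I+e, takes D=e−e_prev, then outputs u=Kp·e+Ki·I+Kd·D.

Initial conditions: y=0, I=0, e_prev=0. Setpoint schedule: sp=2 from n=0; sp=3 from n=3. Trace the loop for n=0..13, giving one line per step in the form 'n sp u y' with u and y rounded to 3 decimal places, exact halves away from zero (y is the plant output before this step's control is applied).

(exact arithmetic carried between steps; '≈' marks a value shown rounded to 6 d.p. or computed from one; I and e_prev carry over from the previous line; the table rounds u and y to 3 d.p., halves away from zero)
n=0: y=0, sp=2, e=sp−y=2; I=2, D=e−e_prev=2; u=1/2·2+0·2+1/4·2=1.5; next y=3/5·0+3/4·1.5=1.125
n=1: y=1.125, sp=2, e=sp−y=0.875; I=2.875, D=e−e_prev=-1.125; u=1/2·0.875+0·2.875+1/4·(-1.125)=0.15625; next y=3/5·1.125+3/4·0.15625≈0.792188
n=2: y≈0.792188, sp=2, e=sp−y≈1.207813; I≈4.082813, D=e−e_prev≈0.332813; u=1/2·1.207813+0·4.082813+1/4·0.332813≈0.687109; next y=3/5·0.792188+3/4·0.687109≈0.990645
n=3: y≈0.990645, sp=3, e=sp−y≈2.009355; I≈6.092168, D=e−e_prev≈0.801543; u=1/2·2.009355+0·6.092168+1/4·0.801543≈1.205063; next y=3/5·0.990645+3/4·1.205063≈1.498184
n=4: y≈1.498184, sp=3, e=sp−y≈1.501816; I≈7.593984, D=e−e_prev≈-0.507540; u=1/2·1.501816+0·7.593984+1/4·(-0.507540)≈0.624023; next y=3/5·1.498184+3/4·0.624023≈1.366928
n=5: y≈1.366928, sp=3, e=sp−y≈1.633072; I≈9.227056, D=e−e_prev≈0.131257; u=1/2·1.633072+0·9.227056+1/4·0.131257≈0.849350; next y=3/5·1.366928+3/4·0.849350≈1.457169
n=6: y≈1.457169, sp=3, e=sp−y≈1.542831; I≈10.769887, D=e−e_prev≈-0.090242; u=1/2·1.542831+0·10.769887+1/4·(-0.090242)≈0.748855; next y=3/5·1.457169+3/4·0.748855≈1.435943
n=7: y≈1.435943, sp=3, e=sp−y≈1.564057; I≈12.333944, D=e−e_prev≈0.021227; u=1/2·1.564057+0·12.333944+1/4·0.021227≈0.787335; next y=3/5·1.435943+3/4·0.787335≈1.452067
n=8: y≈1.452067, sp=3, e=sp−y≈1.547933; I≈13.881877, D=e−e_prev≈-0.016124; u=1/2·1.547933+0·13.881877+1/4·(-0.016124)≈0.769935; next y=3/5·1.452067+3/4·0.769935≈1.448692
n=9: y≈1.448692, sp=3, e=sp−y≈1.551308; I≈15.433185, D=e−e_prev≈0.003375; u=1/2·1.551308+0·15.433185+1/4·0.003375≈0.776498; next y=3/5·1.448692+3/4·0.776498≈1.451589
n=10: y≈1.451589, sp=3, e=sp−y≈1.548411; I≈16.981596, D=e−e_prev≈-0.002897; u=1/2·1.548411+0·16.981596+1/4·(-0.002897)≈0.773482; next y=3/5·1.451589+3/4·0.773482≈1.451064
n=11: y≈1.451064, sp=3, e=sp−y≈1.548936; I≈18.530532, D=e−e_prev≈0.000524; u=1/2·1.548936+0·18.530532+1/4·0.000524≈0.774599; next y=3/5·1.451064+3/4·0.774599≈1.451588
n=12: y≈1.451588, sp=3, e=sp−y≈1.548412; I≈20.078944, D=e−e_prev≈-0.000523; u=1/2·1.548412+0·20.078944+1/4·(-0.000523)≈0.774075; next y=3/5·1.451588+3/4·0.774075≈1.451509
n=13: y≈1.451509, sp=3, e=sp−y≈1.548491; I≈21.627435, D=e−e_prev≈0.000079; u=1/2·1.548491+0·21.627435+1/4·0.000079≈0.774265; next y=3/5·1.451509+3/4·0.774265≈1.451604

0 2 1.500 0.000
1 2 0.156 1.125
2 2 0.687 0.792
3 3 1.205 0.991
4 3 0.624 1.498
5 3 0.849 1.367
6 3 0.749 1.457
7 3 0.787 1.436
8 3 0.770 1.452
9 3 0.776 1.449
10 3 0.773 1.452
11 3 0.775 1.451
12 3 0.774 1.452
13 3 0.774 1.452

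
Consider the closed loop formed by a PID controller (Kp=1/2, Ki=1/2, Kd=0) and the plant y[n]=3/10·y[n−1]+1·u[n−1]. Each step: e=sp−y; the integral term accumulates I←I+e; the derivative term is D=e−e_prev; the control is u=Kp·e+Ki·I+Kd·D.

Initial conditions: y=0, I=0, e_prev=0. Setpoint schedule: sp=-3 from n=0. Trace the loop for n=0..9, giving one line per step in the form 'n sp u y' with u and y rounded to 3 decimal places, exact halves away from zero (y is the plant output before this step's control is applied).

(exact arithmetic carried between steps; '≈' marks a value shown rounded to 6 d.p. or computed from one; I and e_prev carry over from the previous line; the table rounds u and y to 3 d.p., halves away from zero)
n=0: y=0, sp=-3, e=sp−y=-3; I=-3, D=e−e_prev=-3; u=1/2·(-3)+1/2·(-3)+0·(-3)=-3; next y=3/10·0+1·(-3)=-3
n=1: y=-3, sp=-3, e=sp−y=0; I=-3, D=e−e_prev=3; u=1/2·0+1/2·(-3)+0·3=-1.5; next y=3/10·(-3)+1·(-1.5)=-2.4
n=2: y=-2.4, sp=-3, e=sp−y=-0.6; I=-3.6, D=e−e_prev=-0.6; u=1/2·(-0.6)+1/2·(-3.6)+0·(-0.6)=-2.1; next y=3/10·(-2.4)+1·(-2.1)=-2.82
n=3: y=-2.82, sp=-3, e=sp−y=-0.18; I=-3.78, D=e−e_prev=0.42; u=1/2·(-0.18)+1/2·(-3.78)+0·0.42=-1.98; next y=3/10·(-2.82)+1·(-1.98)=-2.826
n=4: y=-2.826, sp=-3, e=sp−y=-0.174; I=-3.954, D=e−e_prev=0.006; u=1/2·(-0.174)+1/2·(-3.954)+0·0.006=-2.064; next y=3/10·(-2.826)+1·(-2.064)=-2.9118
n=5: y=-2.9118, sp=-3, e=sp−y=-0.0882; I=-4.0422, D=e−e_prev=0.0858; u=1/2·(-0.0882)+1/2·(-4.0422)+0·0.0858=-2.0652; next y=3/10·(-2.9118)+1·(-2.0652)=-2.93874
n=6: y=-2.93874, sp=-3, e=sp−y=-0.06126; I=-4.10346, D=e−e_prev=0.02694; u=1/2·(-0.06126)+1/2·(-4.10346)+0·0.02694=-2.08236; next y=3/10·(-2.93874)+1·(-2.08236)=-2.963982
n=7: y=-2.963982, sp=-3, e=sp−y=-0.036018; I=-4.139478, D=e−e_prev=0.025242; u=1/2·(-0.036018)+1/2·(-4.139478)+0·0.025242=-2.087748; next y=3/10·(-2.963982)+1·(-2.087748)≈-2.976943
n=8: y≈-2.976943, sp=-3, e=sp−y≈-0.023057; I≈-4.162535, D=e−e_prev≈0.012961; u=1/2·(-0.023057)+1/2·(-4.162535)+0·0.012961≈-2.092796; next y=3/10·(-2.976943)+1·(-2.092796)≈-2.985879
n=9: y≈-2.985879, sp=-3, e=sp−y≈-0.014121; I≈-4.176656, D=e−e_prev≈0.008937; u=1/2·(-0.014121)+1/2·(-4.176656)+0·0.008937≈-2.095389; next y=3/10·(-2.985879)+1·(-2.095389)≈-2.991152

0 -3 -3.000 0.000
1 -3 -1.500 -3.000
2 -3 -2.100 -2.400
3 -3 -1.980 -2.820
4 -3 -2.064 -2.826
5 -3 -2.065 -2.912
6 -3 -2.082 -2.939
7 -3 -2.088 -2.964
8 -3 -2.093 -2.977
9 -3 -2.095 -2.986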